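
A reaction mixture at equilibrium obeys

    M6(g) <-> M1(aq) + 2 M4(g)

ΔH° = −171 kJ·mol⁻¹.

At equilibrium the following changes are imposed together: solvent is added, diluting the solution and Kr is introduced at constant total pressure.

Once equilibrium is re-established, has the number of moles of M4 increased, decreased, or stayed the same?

Dilution lowers every aqueous concentration by the same factor. Δn_aq = 1 − 0 = +1, so the system shifts toward the side with more dissolved moles — to the right.
Adding inert gas at constant total pressure expands the volume and lowers every reacting partial pressure. With Δn_gas = 2 − 1 = +1, Q moves away from K toward the side with fewer gas moles, so the system shifts toward the side with more gas moles — to the right.
The net shift is to the right. M4 is a product, so its amount increases.

increases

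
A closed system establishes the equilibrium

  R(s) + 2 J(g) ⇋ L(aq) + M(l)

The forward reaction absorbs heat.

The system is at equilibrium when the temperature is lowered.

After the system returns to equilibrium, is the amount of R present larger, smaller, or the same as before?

The forward reaction is endothermic. Lowering T favours the exothermic direction — shift to the left.
The net shift is to the left. R is a reactant, so its amount increases.

increases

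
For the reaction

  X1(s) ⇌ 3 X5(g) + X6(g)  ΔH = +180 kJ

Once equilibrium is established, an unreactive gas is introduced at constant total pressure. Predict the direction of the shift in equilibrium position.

right

Adding inert gas at constant total pressure expands the volume and lowers every reacting partial pressure. With Δn_gas = 4 − 0 = +4, Q moves away from K toward the side with fewer gas moles, so the system shifts toward the side with more gas moles — to the right.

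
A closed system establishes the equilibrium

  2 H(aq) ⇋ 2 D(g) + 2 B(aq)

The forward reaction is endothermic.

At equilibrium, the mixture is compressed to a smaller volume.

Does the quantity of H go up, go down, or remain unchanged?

increases

Gas moles: reactants 0, products 2 (Δn_gas = +2). Compression shifts the system toward the side with fewer moles of gas — to the left.
The net shift is to the left. H is a reactant, so its amount increases.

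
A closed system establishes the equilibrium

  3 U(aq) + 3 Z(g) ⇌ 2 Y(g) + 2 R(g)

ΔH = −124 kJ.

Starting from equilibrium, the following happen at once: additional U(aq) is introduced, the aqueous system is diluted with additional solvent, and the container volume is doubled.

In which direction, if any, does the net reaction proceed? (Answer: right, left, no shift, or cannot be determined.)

Adding U (aq), a reactant, drives the reaction to the right.
Dilution lowers every aqueous concentration by the same factor. Δn_aq = 0 − 3 = -3, so the system shifts toward the side with more dissolved moles — to the left.
Gas moles: reactants 3, products 4 (Δn_gas = +1). Expansion shifts the system toward the side with more moles of gas — to the right.
The individual effects push in opposite directions; without quantitative information the net direction cannot be determined.

cannot be determined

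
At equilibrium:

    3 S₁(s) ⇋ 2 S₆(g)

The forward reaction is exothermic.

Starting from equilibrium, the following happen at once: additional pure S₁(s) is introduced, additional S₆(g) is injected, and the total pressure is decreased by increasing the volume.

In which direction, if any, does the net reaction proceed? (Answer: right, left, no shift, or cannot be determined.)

cannot be determined

S₁ is a pure solid; its activity is 1 regardless of amount, so Q is unaffected — no shift from this change.
Adding S₆ (g), a product, drives the reaction to the left.
Gas moles: reactants 0, products 2 (Δn_gas = +2). Expansion shifts the system toward the side with more moles of gas — to the right.
The individual effects push in opposite directions; without quantitative information the net direction cannot be determined.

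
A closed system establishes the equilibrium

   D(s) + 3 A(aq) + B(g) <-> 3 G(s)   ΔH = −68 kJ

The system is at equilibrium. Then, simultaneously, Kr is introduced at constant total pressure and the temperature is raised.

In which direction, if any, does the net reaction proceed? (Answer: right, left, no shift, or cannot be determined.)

left

Adding inert gas at constant total pressure expands the volume and lowers every reacting partial pressure. With Δn_gas = 0 − 1 = -1, Q moves away from K toward the side with fewer gas moles, so the system shifts toward the side with more gas moles — to the left.
The forward reaction is exothermic. Raising T favours the endothermic direction — shift to the left.
All effects act in the same direction — net shift to the left.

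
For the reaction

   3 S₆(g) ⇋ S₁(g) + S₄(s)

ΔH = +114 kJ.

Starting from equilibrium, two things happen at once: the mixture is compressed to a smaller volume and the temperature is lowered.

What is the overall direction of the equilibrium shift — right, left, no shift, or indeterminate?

Gas moles: reactants 3, products 1 (Δn_gas = -2). Compression shifts the system toward the side with fewer moles of gas — to the right.
The forward reaction is endothermic. Lowering T favours the exothermic direction — shift to the left.
The individual effects push in opposite directions; without quantitative information the net direction cannot be determined.

cannot be determined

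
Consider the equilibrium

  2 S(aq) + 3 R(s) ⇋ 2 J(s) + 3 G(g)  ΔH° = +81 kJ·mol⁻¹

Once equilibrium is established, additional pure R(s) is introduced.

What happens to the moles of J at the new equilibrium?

R is a pure solid; its activity is 1 regardless of amount, so Q is unaffected — no shift from this change.
No net shift occurs, so the amount of J is unchanged.

unchanged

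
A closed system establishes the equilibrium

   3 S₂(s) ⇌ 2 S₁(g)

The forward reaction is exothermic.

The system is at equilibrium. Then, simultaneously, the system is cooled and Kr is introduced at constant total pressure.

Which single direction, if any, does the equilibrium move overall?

right

The forward reaction is exothermic. Lowering T favours the exothermic direction — shift to the right.
Adding inert gas at constant total pressure expands the volume and lowers every reacting partial pressure. With Δn_gas = 2 − 0 = +2, Q moves away from K toward the side with fewer gas moles, so the system shifts toward the side with more gas moles — to the right.
All effects act in the same direction — net shift to the right.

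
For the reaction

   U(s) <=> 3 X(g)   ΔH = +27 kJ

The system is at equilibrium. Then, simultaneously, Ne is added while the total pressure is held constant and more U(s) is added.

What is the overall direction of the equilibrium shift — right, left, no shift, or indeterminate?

Adding inert gas at constant total pressure expands the volume and lowers every reacting partial pressure. With Δn_gas = 3 − 0 = +3, Q moves away from K toward the side with fewer gas moles, so the system shifts toward the side with more gas moles — to the right.
U is a pure solid; its activity is 1 regardless of amount, so Q is unaffected — no shift from this change.
Only the nonzero effect(s) matter; the net shift is to the right.

right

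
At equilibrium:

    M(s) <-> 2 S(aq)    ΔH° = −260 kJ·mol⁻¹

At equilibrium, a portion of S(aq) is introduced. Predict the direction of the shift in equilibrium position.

left

Adding S (aq), a product, drives the reaction to the left.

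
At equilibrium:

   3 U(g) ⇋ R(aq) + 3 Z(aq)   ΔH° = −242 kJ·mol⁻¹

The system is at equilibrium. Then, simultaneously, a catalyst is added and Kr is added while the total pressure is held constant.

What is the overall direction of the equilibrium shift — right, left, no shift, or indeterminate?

left

A catalyst speeds both forward and reverse rates equally; it changes neither Q nor K — no shift from this change.
Adding inert gas at constant total pressure expands the volume and lowers every reacting partial pressure. With Δn_gas = 0 − 3 = -3, Q moves away from K toward the side with fewer gas moles, so the system shifts toward the side with more gas moles — to the left.
Only the nonzero effect(s) matter; the net shift is to the left.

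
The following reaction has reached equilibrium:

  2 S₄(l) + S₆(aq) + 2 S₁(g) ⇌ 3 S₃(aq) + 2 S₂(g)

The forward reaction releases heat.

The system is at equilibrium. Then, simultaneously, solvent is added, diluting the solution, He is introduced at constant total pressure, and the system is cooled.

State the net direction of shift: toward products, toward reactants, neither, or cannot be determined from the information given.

Dilution lowers every aqueous concentration by the same factor. Δn_aq = 3 − 1 = +2, so the system shifts toward the side with more dissolved moles — to the right.
Adding inert gas at constant total pressure expands the volume, scaling every reacting partial pressure by the same factor. Δn_gas = 2 − 2 = 0, so Q is unchanged — no shift.
The forward reaction is exothermic. Lowering T favours the exothermic direction — shift to the right.
Only the nonzero effect(s) matter; the net shift is to the right.

right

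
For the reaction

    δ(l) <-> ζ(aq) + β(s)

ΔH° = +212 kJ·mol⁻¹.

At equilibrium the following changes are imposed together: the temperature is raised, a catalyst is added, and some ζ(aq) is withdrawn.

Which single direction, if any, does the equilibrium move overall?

The forward reaction is endothermic. Raising T favours the endothermic direction — shift to the right.
A catalyst speeds both forward and reverse rates equally; it changes neither Q nor K — no shift from this change.
Removing ζ (aq), a product, drives the reaction to the right.
Only the nonzero effect(s) matter; the net shift is to the right.

right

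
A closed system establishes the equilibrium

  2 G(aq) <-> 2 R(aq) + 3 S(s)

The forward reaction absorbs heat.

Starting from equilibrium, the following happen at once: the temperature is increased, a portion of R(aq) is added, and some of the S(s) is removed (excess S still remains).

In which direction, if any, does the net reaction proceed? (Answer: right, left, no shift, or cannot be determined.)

The forward reaction is endothermic. Raising T favours the endothermic direction — shift to the right.
Adding R (aq), a product, drives the reaction to the left.
S is a pure solid; its activity is 1 regardless of amount, so Q is unaffected — no shift from this change.
The individual effects push in opposite directions; without quantitative information the net direction cannot be determined.

cannot be determined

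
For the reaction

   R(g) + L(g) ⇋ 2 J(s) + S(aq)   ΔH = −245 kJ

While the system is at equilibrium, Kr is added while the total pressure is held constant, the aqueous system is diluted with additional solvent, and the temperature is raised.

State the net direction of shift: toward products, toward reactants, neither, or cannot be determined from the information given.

cannot be determined

Adding inert gas at constant total pressure expands the volume and lowers every reacting partial pressure. With Δn_gas = 0 − 2 = -2, Q moves away from K toward the side with fewer gas moles, so the system shifts toward the side with more gas moles — to the left.
Dilution lowers every aqueous concentration by the same factor. Δn_aq = 1 − 0 = +1, so the system shifts toward the side with more dissolved moles — to the right.
The forward reaction is exothermic. Raising T favours the endothermic direction — shift to the left.
The individual effects push in opposite directions; without quantitative information the net direction cannot be determined.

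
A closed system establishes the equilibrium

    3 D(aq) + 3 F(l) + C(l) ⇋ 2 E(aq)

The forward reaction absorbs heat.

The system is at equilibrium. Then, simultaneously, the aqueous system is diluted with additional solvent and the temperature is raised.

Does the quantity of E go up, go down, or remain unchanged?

Dilution lowers every aqueous concentration by the same factor. Δn_aq = 2 − 3 = -1, so the system shifts toward the side with more dissolved moles — to the left.
The forward reaction is endothermic. Raising T favours the endothermic direction — shift to the right.
The two effects oppose each other, so the net shift — and hence the change in E — cannot be determined from the given information.

cannot be determined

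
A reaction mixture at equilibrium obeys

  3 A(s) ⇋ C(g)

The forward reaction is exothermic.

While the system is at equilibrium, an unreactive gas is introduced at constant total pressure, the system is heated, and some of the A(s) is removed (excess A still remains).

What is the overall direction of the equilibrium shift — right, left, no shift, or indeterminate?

cannot be determined

Adding inert gas at constant total pressure expands the volume and lowers every reacting partial pressure. With Δn_gas = 1 − 0 = +1, Q moves away from K toward the side with fewer gas moles, so the system shifts toward the side with more gas moles — to the right.
The forward reaction is exothermic. Raising T favours the endothermic direction — shift to the left.
A is a pure solid; its activity is 1 regardless of amount, so Q is unaffected — no shift from this change.
The individual effects push in opposite directions; without quantitative information the net direction cannot be determined.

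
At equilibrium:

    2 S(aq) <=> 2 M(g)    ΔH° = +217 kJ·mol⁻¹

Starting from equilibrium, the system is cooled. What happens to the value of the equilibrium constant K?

K depends on temperature via the van 't Hoff relation. The forward reaction is endothermic, so lowering T decreases K.

decreases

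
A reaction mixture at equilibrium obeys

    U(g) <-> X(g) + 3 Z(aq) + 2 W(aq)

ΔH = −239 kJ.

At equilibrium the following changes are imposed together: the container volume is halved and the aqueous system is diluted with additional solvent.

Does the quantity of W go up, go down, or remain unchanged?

increases

Gas moles: reactants 1, products 1. Δn_gas = 0, so a volume change leaves Q equal to K — no shift from this change.
Dilution lowers every aqueous concentration by the same factor. Δn_aq = 5 − 0 = +5, so the system shifts toward the side with more dissolved moles — to the right.
The net shift is to the right. W is a product, so its amount increases.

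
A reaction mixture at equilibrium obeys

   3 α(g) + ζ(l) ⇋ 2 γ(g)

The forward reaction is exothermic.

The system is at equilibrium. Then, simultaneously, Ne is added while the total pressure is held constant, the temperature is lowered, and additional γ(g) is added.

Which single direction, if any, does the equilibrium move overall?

Adding inert gas at constant total pressure expands the volume and lowers every reacting partial pressure. With Δn_gas = 2 − 3 = -1, Q moves away from K toward the side with fewer gas moles, so the system shifts toward the side with more gas moles — to the left.
The forward reaction is exothermic. Lowering T favours the exothermic direction — shift to the right.
Adding γ (g), a product, drives the reaction to the left.
The individual effects push in opposite directions; without quantitative information the net direction cannot be determined.

cannot be determined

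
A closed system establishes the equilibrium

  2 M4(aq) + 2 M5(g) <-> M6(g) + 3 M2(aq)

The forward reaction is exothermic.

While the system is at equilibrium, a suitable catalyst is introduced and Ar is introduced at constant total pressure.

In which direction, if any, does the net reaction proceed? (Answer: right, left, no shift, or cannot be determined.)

A catalyst speeds both forward and reverse rates equally; it changes neither Q nor K — no shift from this change.
Adding inert gas at constant total pressure expands the volume and lowers every reacting partial pressure. With Δn_gas = 1 − 2 = -1, Q moves away from K toward the side with fewer gas moles, so the system shifts toward the side with more gas moles — to the left.
Only the nonzero effect(s) matter; the net shift is to the left.

left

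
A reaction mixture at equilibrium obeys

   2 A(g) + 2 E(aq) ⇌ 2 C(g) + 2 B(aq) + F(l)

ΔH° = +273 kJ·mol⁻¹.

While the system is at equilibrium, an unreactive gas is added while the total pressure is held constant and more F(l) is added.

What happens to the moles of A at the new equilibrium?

Adding inert gas at constant total pressure expands the volume, scaling every reacting partial pressure by the same factor. Δn_gas = 2 − 2 = 0, so Q is unchanged — no shift.
F is a pure liquid; its activity is 1 regardless of amount, so Q is unaffected — no shift from this change.
No net shift occurs, so the amount of A is unchanged.

unchanged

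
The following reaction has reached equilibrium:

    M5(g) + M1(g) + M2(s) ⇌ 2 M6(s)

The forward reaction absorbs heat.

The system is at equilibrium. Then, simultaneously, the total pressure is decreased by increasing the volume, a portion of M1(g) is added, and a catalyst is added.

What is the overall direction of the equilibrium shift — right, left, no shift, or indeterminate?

cannot be determined

Gas moles: reactants 2, products 0 (Δn_gas = -2). Expansion shifts the system toward the side with more moles of gas — to the left.
Adding M1 (g), a reactant, drives the reaction to the right.
A catalyst speeds both forward and reverse rates equally; it changes neither Q nor K — no shift from this change.
The individual effects push in opposite directions; without quantitative information the net direction cannot be determined.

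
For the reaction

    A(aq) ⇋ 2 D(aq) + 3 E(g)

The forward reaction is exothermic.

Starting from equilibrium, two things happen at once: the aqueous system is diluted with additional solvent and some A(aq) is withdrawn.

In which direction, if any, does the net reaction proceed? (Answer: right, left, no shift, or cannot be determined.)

cannot be determined

Dilution lowers every aqueous concentration by the same factor. Δn_aq = 2 − 1 = +1, so the system shifts toward the side with more dissolved moles — to the right.
Removing A (aq), a reactant, drives the reaction to the left.
The individual effects push in opposite directions; without quantitative information the net direction cannot be determined.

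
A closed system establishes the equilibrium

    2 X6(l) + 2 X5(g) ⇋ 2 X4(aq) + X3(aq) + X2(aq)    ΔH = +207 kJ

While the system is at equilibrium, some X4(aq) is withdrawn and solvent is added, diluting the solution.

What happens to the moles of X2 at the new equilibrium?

increases

Removing X4 (aq), a product, drives the reaction to the right.
Dilution lowers every aqueous concentration by the same factor. Δn_aq = 4 − 0 = +4, so the system shifts toward the side with more dissolved moles — to the right.
The net shift is to the right. X2 is a product, so its amount increases.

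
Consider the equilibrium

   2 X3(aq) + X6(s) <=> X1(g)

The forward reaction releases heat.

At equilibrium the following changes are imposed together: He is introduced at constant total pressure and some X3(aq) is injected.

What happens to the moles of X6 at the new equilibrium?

decreases

Adding inert gas at constant total pressure expands the volume and lowers every reacting partial pressure. With Δn_gas = 1 − 0 = +1, Q moves away from K toward the side with fewer gas moles, so the system shifts toward the side with more gas moles — to the right.
Adding X3 (aq), a reactant, drives the reaction to the right.
The net shift is to the right. X6 is a reactant, so its amount decreases.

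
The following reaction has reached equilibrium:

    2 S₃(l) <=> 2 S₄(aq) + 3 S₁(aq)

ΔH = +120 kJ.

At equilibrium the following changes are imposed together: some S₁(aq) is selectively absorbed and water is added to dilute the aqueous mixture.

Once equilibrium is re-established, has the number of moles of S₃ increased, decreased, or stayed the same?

Removing S₁ (aq), a product, drives the reaction to the right.
Dilution lowers every aqueous concentration by the same factor. Δn_aq = 5 − 0 = +5, so the system shifts toward the side with more dissolved moles — to the right.
The net shift is to the right. S₃ is a reactant, so its amount decreases.

decreases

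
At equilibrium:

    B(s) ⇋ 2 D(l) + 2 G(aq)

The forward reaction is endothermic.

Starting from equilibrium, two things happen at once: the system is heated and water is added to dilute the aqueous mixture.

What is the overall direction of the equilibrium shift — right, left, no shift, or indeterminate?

right

The forward reaction is endothermic. Raising T favours the endothermic direction — shift to the right.
Dilution lowers every aqueous concentration by the same factor. Δn_aq = 2 − 0 = +2, so the system shifts toward the side with more dissolved moles — to the right.
All effects act in the same direction — net shift to the right.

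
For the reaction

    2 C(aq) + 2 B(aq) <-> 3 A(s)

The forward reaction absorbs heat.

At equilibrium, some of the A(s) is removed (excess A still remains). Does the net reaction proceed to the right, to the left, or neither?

A is a pure solid; its activity is 1 regardless of amount, so Q is unaffected — no shift from this change.

no shift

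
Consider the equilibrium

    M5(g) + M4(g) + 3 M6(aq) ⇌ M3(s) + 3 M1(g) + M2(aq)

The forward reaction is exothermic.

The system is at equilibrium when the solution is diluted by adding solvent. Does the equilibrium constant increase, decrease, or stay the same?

The equilibrium constant depends only on temperature. This perturbation may move the position of equilibrium, but since T is unchanged, K itself is unchanged.

unchanged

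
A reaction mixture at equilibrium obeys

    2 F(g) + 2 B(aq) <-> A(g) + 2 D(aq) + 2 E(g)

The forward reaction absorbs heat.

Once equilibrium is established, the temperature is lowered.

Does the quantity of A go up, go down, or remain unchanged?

decreases

The forward reaction is endothermic. Lowering T favours the exothermic direction — shift to the left.
The net shift is to the left. A is a product, so its amount decreases.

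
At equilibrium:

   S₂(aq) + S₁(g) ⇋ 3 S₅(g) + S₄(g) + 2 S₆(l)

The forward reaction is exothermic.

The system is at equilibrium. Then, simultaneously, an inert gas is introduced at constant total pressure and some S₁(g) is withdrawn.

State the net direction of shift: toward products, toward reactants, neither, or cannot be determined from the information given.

cannot be determined

Adding inert gas at constant total pressure expands the volume and lowers every reacting partial pressure. With Δn_gas = 4 − 1 = +3, Q moves away from K toward the side with fewer gas moles, so the system shifts toward the side with more gas moles — to the right.
Removing S₁ (g), a reactant, drives the reaction to the left.
The individual effects push in opposite directions; without quantitative information the net direction cannot be determined.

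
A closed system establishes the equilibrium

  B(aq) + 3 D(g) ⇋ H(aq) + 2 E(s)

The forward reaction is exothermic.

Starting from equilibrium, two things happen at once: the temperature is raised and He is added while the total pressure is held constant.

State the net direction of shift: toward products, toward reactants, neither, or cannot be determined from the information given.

The forward reaction is exothermic. Raising T favours the endothermic direction — shift to the left.
Adding inert gas at constant total pressure expands the volume and lowers every reacting partial pressure. With Δn_gas = 0 − 3 = -3, Q moves away from K toward the side with fewer gas moles, so the system shifts toward the side with more gas moles — to the left.
All effects act in the same direction — net shift to the left.

left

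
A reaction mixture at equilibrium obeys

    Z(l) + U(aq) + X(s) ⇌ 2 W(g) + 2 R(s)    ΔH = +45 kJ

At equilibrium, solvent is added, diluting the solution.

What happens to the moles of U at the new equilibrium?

Dilution lowers every aqueous concentration by the same factor. Δn_aq = 0 − 1 = -1, so the system shifts toward the side with more dissolved moles — to the left.
The net shift is to the left. U is a reactant, so its amount increases.

increases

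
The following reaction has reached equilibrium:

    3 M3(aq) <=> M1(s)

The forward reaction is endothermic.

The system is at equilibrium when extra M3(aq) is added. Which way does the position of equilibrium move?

right

Adding M3 (aq), a reactant, drives the reaction to the right.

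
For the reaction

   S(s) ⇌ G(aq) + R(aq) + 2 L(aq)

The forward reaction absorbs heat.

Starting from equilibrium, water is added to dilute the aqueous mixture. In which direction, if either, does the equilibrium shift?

right

Dilution lowers every aqueous concentration by the same factor. Δn_aq = 4 − 0 = +4, so the system shifts toward the side with more dissolved moles — to the right.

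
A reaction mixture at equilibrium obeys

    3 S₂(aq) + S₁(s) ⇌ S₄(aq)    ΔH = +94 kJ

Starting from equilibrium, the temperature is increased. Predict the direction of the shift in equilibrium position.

The forward reaction is endothermic. Raising T favours the endothermic direction — shift to the right.

right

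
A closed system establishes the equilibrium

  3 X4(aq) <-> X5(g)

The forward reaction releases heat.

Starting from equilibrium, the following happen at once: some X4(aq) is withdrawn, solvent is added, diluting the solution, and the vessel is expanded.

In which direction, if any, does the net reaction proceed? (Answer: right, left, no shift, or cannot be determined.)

Removing X4 (aq), a reactant, drives the reaction to the left.
Dilution lowers every aqueous concentration by the same factor. Δn_aq = 0 − 3 = -3, so the system shifts toward the side with more dissolved moles — to the left.
Gas moles: reactants 0, products 1 (Δn_gas = +1). Expansion shifts the system toward the side with more moles of gas — to the right.
The individual effects push in opposite directions; without quantitative information the net direction cannot be determined.

cannot be determined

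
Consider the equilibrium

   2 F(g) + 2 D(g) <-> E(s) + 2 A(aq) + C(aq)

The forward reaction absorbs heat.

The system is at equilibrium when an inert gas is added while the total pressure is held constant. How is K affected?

The equilibrium constant depends only on temperature. This perturbation may move the position of equilibrium, but since T is unchanged, K itself is unchanged.

unchanged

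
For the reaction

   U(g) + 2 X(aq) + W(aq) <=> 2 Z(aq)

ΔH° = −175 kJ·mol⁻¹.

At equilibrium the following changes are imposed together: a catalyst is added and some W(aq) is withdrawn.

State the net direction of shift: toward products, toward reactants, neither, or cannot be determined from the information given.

left

A catalyst speeds both forward and reverse rates equally; it changes neither Q nor K — no shift from this change.
Removing W (aq), a reactant, drives the reaction to the left.
Only the nonzero effect(s) matter; the net shift is to the left.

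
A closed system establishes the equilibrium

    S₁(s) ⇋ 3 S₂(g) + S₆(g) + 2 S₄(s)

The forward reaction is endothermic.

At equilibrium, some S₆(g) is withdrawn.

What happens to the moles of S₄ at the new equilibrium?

increases

Removing S₆ (g), a product, drives the reaction to the right.
The net shift is to the right. S₄ is a product, so its amount increases.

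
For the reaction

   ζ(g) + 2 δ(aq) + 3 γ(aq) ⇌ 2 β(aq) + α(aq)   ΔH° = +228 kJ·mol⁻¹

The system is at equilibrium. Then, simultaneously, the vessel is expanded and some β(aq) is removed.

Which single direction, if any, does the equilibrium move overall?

cannot be determined

Gas moles: reactants 1, products 0 (Δn_gas = -1). Expansion shifts the system toward the side with more moles of gas — to the left.
Removing β (aq), a product, drives the reaction to the right.
The individual effects push in opposite directions; without quantitative information the net direction cannot be determined.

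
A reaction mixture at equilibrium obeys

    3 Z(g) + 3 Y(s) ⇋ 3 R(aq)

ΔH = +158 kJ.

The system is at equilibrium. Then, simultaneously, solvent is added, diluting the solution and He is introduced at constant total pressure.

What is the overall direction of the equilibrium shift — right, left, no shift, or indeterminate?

Dilution lowers every aqueous concentration by the same factor. Δn_aq = 3 − 0 = +3, so the system shifts toward the side with more dissolved moles — to the right.
Adding inert gas at constant total pressure expands the volume and lowers every reacting partial pressure. With Δn_gas = 0 − 3 = -3, Q moves away from K toward the side with fewer gas moles, so the system shifts toward the side with more gas moles — to the left.
The individual effects push in opposite directions; without quantitative information the net direction cannot be determined.

cannot be determined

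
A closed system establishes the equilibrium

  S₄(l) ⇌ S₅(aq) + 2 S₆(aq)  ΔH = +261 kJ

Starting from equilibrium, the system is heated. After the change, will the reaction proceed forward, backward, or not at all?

The forward reaction is endothermic. Raising T favours the endothermic direction — shift to the right.

right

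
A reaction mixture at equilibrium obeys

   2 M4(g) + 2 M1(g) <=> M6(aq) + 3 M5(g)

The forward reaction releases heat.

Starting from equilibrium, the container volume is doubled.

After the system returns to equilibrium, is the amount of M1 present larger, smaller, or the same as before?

Gas moles: reactants 4, products 3 (Δn_gas = -1). Expansion shifts the system toward the side with more moles of gas — to the left.
The net shift is to the left. M1 is a reactant, so its amount increases.

increases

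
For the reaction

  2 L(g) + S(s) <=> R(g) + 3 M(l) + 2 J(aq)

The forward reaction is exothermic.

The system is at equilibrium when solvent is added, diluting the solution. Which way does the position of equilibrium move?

right

Dilution lowers every aqueous concentration by the same factor. Δn_aq = 2 − 0 = +2, so the system shifts toward the side with more dissolved moles — to the right.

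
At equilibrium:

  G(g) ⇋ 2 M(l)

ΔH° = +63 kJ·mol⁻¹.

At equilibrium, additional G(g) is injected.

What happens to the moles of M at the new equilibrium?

increases

Adding G (g), a reactant, drives the reaction to the right.
The net shift is to the right. M is a product, so its amount increases.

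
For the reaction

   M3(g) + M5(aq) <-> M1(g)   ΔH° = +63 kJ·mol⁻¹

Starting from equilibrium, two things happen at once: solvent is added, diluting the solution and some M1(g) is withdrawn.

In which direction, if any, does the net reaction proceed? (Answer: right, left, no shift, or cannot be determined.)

Dilution lowers every aqueous concentration by the same factor. Δn_aq = 0 − 1 = -1, so the system shifts toward the side with more dissolved moles — to the left.
Removing M1 (g), a product, drives the reaction to the right.
The individual effects push in opposite directions; without quantitative information the net direction cannot be determined.

cannot be determined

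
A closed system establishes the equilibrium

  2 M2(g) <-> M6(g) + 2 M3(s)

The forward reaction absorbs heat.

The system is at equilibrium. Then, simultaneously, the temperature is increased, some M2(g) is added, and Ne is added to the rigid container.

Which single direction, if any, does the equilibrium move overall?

right

The forward reaction is endothermic. Raising T favours the endothermic direction — shift to the right.
Adding M2 (g), a reactant, drives the reaction to the right.
At constant volume, adding an inert gas leaves every reacting species' partial pressure unchanged, so Q is unchanged — no shift from this change.
Only the nonzero effect(s) matter; the net shift is to the right.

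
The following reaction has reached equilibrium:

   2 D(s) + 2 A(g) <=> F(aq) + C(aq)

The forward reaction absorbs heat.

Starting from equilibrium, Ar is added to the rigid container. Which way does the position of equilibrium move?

no shift

At constant volume, adding an inert gas leaves every reacting species' partial pressure unchanged, so Q is unchanged — no shift from this change.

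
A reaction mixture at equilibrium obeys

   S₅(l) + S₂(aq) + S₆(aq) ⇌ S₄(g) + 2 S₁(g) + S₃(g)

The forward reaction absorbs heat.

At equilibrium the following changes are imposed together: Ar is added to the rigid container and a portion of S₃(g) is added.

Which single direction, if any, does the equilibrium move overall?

At constant volume, adding an inert gas leaves every reacting species' partial pressure unchanged, so Q is unchanged — no shift from this change.
Adding S₃ (g), a product, drives the reaction to the left.
Only the nonzero effect(s) matter; the net shift is to the left.

left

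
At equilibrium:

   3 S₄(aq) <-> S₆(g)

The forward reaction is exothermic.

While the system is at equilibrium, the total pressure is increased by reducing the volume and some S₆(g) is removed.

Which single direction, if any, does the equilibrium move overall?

cannot be determined

Gas moles: reactants 0, products 1 (Δn_gas = +1). Compression shifts the system toward the side with fewer moles of gas — to the left.
Removing S₆ (g), a product, drives the reaction to the right.
The individual effects push in opposite directions; without quantitative information the net direction cannot be determined.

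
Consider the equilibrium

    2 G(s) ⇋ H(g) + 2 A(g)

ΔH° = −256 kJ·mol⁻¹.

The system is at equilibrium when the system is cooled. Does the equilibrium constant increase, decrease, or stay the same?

K depends on temperature via the van 't Hoff relation. The forward reaction is exothermic, so lowering T increases K.

increases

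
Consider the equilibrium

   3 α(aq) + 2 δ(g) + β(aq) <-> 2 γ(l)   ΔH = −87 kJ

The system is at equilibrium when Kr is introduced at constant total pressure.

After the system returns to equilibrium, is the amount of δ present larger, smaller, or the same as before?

Adding inert gas at constant total pressure expands the volume and lowers every reacting partial pressure. With Δn_gas = 0 − 2 = -2, Q moves away from K toward the side with fewer gas moles, so the system shifts toward the side with more gas moles — to the left.
The net shift is to the left. δ is a reactant, so its amount increases.

increases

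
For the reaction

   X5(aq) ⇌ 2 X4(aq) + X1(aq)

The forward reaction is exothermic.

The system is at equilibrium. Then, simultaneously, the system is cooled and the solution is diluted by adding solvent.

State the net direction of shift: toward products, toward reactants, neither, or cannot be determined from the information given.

The forward reaction is exothermic. Lowering T favours the exothermic direction — shift to the right.
Dilution lowers every aqueous concentration by the same factor. Δn_aq = 3 − 1 = +2, so the system shifts toward the side with more dissolved moles — to the right.
All effects act in the same direction — net shift to the right.

right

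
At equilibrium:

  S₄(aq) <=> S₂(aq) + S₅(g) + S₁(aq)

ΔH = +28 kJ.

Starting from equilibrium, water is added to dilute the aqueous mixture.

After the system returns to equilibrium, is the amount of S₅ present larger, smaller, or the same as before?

increases

Dilution lowers every aqueous concentration by the same factor. Δn_aq = 2 − 1 = +1, so the system shifts toward the side with more dissolved moles — to the right.
The net shift is to the right. S₅ is a product, so its amount increases.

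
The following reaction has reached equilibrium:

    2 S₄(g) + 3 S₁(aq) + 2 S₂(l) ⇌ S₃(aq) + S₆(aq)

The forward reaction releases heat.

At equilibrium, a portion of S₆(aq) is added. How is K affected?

unchanged

The equilibrium constant depends only on temperature. This perturbation may move the position of equilibrium, but since T is unchanged, K itself is unchanged.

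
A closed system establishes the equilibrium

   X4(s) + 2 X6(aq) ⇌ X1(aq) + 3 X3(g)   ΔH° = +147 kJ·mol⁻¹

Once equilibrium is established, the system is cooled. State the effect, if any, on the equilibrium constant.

decreases

K depends on temperature via the van 't Hoff relation. The forward reaction is endothermic, so lowering T decreases K.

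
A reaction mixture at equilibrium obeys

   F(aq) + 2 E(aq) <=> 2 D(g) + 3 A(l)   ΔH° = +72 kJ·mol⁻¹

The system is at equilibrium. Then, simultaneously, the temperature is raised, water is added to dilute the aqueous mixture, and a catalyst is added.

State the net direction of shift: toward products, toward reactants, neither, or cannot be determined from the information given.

The forward reaction is endothermic. Raising T favours the endothermic direction — shift to the right.
Dilution lowers every aqueous concentration by the same factor. Δn_aq = 0 − 3 = -3, so the system shifts toward the side with more dissolved moles — to the left.
A catalyst speeds both forward and reverse rates equally; it changes neither Q nor K — no shift from this change.
The individual effects push in opposite directions; without quantitative information the net direction cannot be determined.

cannot be determined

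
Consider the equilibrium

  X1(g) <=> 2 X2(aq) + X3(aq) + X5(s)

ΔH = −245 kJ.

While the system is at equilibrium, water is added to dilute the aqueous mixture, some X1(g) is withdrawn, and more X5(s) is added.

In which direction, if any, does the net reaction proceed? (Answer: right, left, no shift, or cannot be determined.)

Dilution lowers every aqueous concentration by the same factor. Δn_aq = 3 − 0 = +3, so the system shifts toward the side with more dissolved moles — to the right.
Removing X1 (g), a reactant, drives the reaction to the left.
X5 is a pure solid; its activity is 1 regardless of amount, so Q is unaffected — no shift from this change.
The individual effects push in opposite directions; without quantitative information the net direction cannot be determined.

cannot be determined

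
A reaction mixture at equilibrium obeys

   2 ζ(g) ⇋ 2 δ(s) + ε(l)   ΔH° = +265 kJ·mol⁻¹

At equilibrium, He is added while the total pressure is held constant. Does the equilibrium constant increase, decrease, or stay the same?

unchanged

The equilibrium constant depends only on temperature. This perturbation may move the position of equilibrium, but since T is unchanged, K itself is unchanged.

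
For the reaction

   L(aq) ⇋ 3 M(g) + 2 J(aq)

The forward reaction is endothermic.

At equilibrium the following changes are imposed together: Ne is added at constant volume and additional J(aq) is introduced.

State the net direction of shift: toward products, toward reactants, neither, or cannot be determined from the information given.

At constant volume, adding an inert gas leaves every reacting species' partial pressure unchanged, so Q is unchanged — no shift from this change.
Adding J (aq), a product, drives the reaction to the left.
Only the nonzero effect(s) matter; the net shift is to the left.

left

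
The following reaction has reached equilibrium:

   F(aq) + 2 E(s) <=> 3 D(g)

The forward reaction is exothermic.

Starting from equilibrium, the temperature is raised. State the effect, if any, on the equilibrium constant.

decreases

K depends on temperature via the van 't Hoff relation. The forward reaction is exothermic, so raising T decreases K.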